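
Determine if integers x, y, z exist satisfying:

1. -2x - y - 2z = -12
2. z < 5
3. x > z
Yes

Take x = 0, y = 14, z = -1. Substituting into each constraint:
  (1) -2(0) + (-14) - 2(-1) = -12 ✓
  (2) -1 < 5 ✓
  (3) 0 > -1 ✓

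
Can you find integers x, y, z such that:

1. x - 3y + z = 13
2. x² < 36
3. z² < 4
Yes

Take x = 1, y = -4, z = 0. Substituting into each constraint:
  (1) 1 - 3(-4) + 0 = 13 ✓
  (2) x² = (1)² = 1, and 1 < 36 ✓
  (3) z² = (0)² = 0, and 0 < 4 ✓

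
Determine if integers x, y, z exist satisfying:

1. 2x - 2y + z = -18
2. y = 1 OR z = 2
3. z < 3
Yes

Take x = 0, y = 10, z = 2. Substituting into each constraint:
  (1) 2(0) - 2(10) + 2 = -18 ✓
  (2) z = 2, target 2 ✓ (second branch holds)
  (3) 2 < 3 ✓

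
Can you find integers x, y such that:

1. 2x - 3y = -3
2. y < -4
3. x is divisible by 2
Yes

Take x = -12, y = -7. Substituting into each constraint:
  (1) 2(-12) - 3(-7) = -3 ✓
  (2) -7 < -4 ✓
  (3) -12 = 2 × -6, remainder 0 ✓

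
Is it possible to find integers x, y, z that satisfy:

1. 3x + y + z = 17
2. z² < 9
Yes

Take x = 0, y = 17, z = 0. Substituting into each constraint:
  (1) 3(0) + 17 + 0 = 17 ✓
  (2) z² = (0)² = 0, and 0 < 9 ✓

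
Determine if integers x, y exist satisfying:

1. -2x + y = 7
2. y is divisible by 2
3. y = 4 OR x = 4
No

The full constraint system is jointly infeasible over the integers. Each constraint and what it forces:

  - -2x + y = 7: is a linear equation tying the variables together
  - y is divisible by 2: restricts y to multiples of 2
  - y = 4 OR x = 4: forces a choice: either y = 4 or x = 4

Modular obstruction: writing y = 2y', every remaining term of the linear equation is divisible by 2, so the left side is ≡ 0 (mod 2); but the right side 7 ≡ 1 (mod 2). No integers can satisfy it.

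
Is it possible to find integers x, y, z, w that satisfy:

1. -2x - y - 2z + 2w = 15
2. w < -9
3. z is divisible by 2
Yes

Take x = -18, y = 1, z = 0, w = -10. Substituting into each constraint:
  (1) -2(-18) + (-1) - 2(0) + 2(-10) = 15 ✓
  (2) -10 < -9 ✓
  (3) 0 = 2 × 0, remainder 0 ✓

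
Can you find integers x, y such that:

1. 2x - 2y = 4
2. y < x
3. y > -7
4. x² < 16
Yes

Take x = 2, y = 0. Substituting into each constraint:
  (1) 2(2) - 2(0) = 4 ✓
  (2) 0 < 2 ✓
  (3) 0 > -7 ✓
  (4) x² = (2)² = 4, and 4 < 16 ✓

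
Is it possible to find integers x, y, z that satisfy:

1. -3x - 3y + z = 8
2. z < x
Yes

Take x = 0, y = -3, z = -1. Substituting into each constraint:
  (1) -3(0) - 3(-3) + (-1) = 8 ✓
  (2) -1 < 0 ✓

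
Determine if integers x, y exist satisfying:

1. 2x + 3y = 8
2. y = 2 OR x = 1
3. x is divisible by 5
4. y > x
No

The full constraint system is jointly infeasible over the integers. Each constraint and what it forces:

  - 2x + 3y = 8: is a linear equation tying the variables together
  - y = 2 OR x = 1: forces a choice: either y = 2 or x = 1
  - x is divisible by 5: restricts x to multiples of 5
  - y > x: bounds one variable relative to another variable

Split on the disjunction (y = 2 OR x = 1):
  • If y = 2: with y = 2, writing x = 5x', every remaining term of the linear equation is divisible by 10, so the left side is ≡ 0 (mod 10); but the right side 2 ≡ 2 (mod 10). No integers can satisfy it.
  • If x = 1: this contradicts the divisibility constraint — 1 is not a multiple of 5.
Both branches are infeasible, so the system has no integer solution.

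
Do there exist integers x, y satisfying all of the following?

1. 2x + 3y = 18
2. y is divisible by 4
Yes

Take x = 9, y = 0. Substituting into each constraint:
  (1) 2(9) + 3(0) = 18 ✓
  (2) 0 = 4 × 0, remainder 0 ✓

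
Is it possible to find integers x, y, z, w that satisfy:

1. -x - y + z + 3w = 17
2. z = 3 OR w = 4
Yes

Take x = -5, y = 0, z = 0, w = 4. Substituting into each constraint:
  (1) 5 + 0 + 0 + 3(4) = 17 ✓
  (2) w = 4, target 4 ✓ (second branch holds)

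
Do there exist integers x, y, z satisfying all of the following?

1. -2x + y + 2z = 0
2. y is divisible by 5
Yes

Take x = 0, y = 0, z = 0. Substituting into each constraint:
  (1) -2(0) + 0 + 2(0) = 0 ✓
  (2) 0 = 5 × 0, remainder 0 ✓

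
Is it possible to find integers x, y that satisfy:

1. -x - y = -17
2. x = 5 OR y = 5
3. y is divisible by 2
Yes

Take x = 5, y = 12. Substituting into each constraint:
  (1) (-5) + (-12) = -17 ✓
  (2) x = 5, target 5 ✓ (first branch holds)
  (3) 12 = 2 × 6, remainder 0 ✓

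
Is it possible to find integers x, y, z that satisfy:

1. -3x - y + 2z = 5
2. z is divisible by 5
Yes

Take x = 0, y = -5, z = 0. Substituting into each constraint:
  (1) -3(0) + 5 + 2(0) = 5 ✓
  (2) 0 = 5 × 0, remainder 0 ✓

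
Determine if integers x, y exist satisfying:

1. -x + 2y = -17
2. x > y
Yes

Take x = -15, y = -16. Substituting into each constraint:
  (1) 15 + 2(-16) = -17 ✓
  (2) -15 > -16 ✓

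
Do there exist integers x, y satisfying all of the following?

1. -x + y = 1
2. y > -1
Yes

Take x = 0, y = 1. Substituting into each constraint:
  (1) 0 + 1 = 1 ✓
  (2) 1 > -1 ✓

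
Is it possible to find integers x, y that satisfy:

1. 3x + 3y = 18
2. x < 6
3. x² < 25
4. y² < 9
Yes

Take x = 4, y = 2. Substituting into each constraint:
  (1) 3(4) + 3(2) = 18 ✓
  (2) 4 < 6 ✓
  (3) x² = (4)² = 16, and 16 < 25 ✓
  (4) y² = (2)² = 4, and 4 < 9 ✓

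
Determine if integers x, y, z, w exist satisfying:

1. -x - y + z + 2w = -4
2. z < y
Yes

Take x = 3, y = 0, z = -1, w = 0. Substituting into each constraint:
  (1) (-3) + 0 + (-1) + 2(0) = -4 ✓
  (2) -1 < 0 ✓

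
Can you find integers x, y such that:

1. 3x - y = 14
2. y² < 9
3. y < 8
Yes

Take x = 5, y = 1. Substituting into each constraint:
  (1) 3(5) + (-1) = 14 ✓
  (2) y² = (1)² = 1, and 1 < 9 ✓
  (3) 1 < 8 ✓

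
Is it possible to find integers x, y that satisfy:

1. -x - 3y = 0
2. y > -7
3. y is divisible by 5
Yes

Take x = 0, y = 0. Substituting into each constraint:
  (1) 0 - 3(0) = 0 ✓
  (2) 0 > -7 ✓
  (3) 0 = 5 × 0, remainder 0 ✓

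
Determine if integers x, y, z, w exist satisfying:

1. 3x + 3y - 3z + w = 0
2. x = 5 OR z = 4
Yes

Take x = 4, y = 0, z = 4, w = 0. Substituting into each constraint:
  (1) 3(4) + 3(0) - 3(4) + 0 = 0 ✓
  (2) z = 4, target 4 ✓ (second branch holds)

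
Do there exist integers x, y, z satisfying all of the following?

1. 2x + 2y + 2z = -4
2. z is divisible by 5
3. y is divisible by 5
Yes

Take x = -2, y = 0, z = 0. Substituting into each constraint:
  (1) 2(-2) + 2(0) + 2(0) = -4 ✓
  (2) 0 = 5 × 0, remainder 0 ✓
  (3) 0 = 5 × 0, remainder 0 ✓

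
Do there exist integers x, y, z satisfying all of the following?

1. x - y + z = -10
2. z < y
Yes

Take x = -9, y = 0, z = -1. Substituting into each constraint:
  (1) (-9) + 0 + (-1) = -10 ✓
  (2) -1 < 0 ✓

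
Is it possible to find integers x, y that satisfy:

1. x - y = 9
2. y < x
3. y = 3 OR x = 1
Yes

Take x = 12, y = 3. Substituting into each constraint:
  (1) 12 + (-3) = 9 ✓
  (2) 3 < 12 ✓
  (3) y = 3, target 3 ✓ (first branch holds)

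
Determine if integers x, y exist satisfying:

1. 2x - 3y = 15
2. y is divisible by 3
Yes

Take x = 3, y = -3. Substituting into each constraint:
  (1) 2(3) - 3(-3) = 15 ✓
  (2) -3 = 3 × -1, remainder 0 ✓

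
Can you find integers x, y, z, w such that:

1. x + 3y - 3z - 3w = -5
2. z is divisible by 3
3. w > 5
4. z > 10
Yes

Take x = 1, y = 16, z = 12, w = 6. Substituting into each constraint:
  (1) 1 + 3(16) - 3(12) - 3(6) = -5 ✓
  (2) 12 = 3 × 4, remainder 0 ✓
  (3) 6 > 5 ✓
  (4) 12 > 10 ✓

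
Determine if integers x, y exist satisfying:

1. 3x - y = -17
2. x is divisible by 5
Yes

Take x = 0, y = 17. Substituting into each constraint:
  (1) 3(0) + (-17) = -17 ✓
  (2) 0 = 5 × 0, remainder 0 ✓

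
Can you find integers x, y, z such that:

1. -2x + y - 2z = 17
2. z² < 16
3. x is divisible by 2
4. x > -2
Yes

Take x = 0, y = 17, z = 0. Substituting into each constraint:
  (1) -2(0) + 17 - 2(0) = 17 ✓
  (2) z² = (0)² = 0, and 0 < 16 ✓
  (3) 0 = 2 × 0, remainder 0 ✓
  (4) 0 > -2 ✓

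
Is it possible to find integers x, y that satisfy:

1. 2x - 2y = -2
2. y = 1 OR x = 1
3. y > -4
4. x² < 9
Yes

Take x = 0, y = 1. Substituting into each constraint:
  (1) 2(0) - 2(1) = -2 ✓
  (2) y = 1, target 1 ✓ (first branch holds)
  (3) 1 > -4 ✓
  (4) x² = (0)² = 0, and 0 < 9 ✓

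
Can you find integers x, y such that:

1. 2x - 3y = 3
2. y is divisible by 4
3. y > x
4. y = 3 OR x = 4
No

A contradictory subset is {2x - 3y = 3, y > x, y = 3 OR x = 4}. No integer assignment can satisfy these jointly:

  - 2x - 3y = 3: is a linear equation tying the variables together
  - y > x: bounds one variable relative to another variable
  - y = 3 OR x = 4: forces a choice: either y = 3 or x = 4

Split on the disjunction (y = 3 OR x = 4):
  • If y = 3: the equation forces x = 6, giving (y, x) = (3, 6), which violates y > x.
  • If x = 4: with x = 4, every remaining term of the linear equation is divisible by 3, so the left side is ≡ 0 (mod 3); but the right side -5 ≡ 1 (mod 3). No integers can satisfy it.
Both branches are infeasible, so the system has no integer solution.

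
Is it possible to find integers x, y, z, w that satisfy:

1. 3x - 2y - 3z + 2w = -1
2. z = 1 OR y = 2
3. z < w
Yes

Take x = 1, y = 2, z = 2, w = 3. Substituting into each constraint:
  (1) 3(1) - 2(2) - 3(2) + 2(3) = -1 ✓
  (2) y = 2, target 2 ✓ (second branch holds)
  (3) 2 < 3 ✓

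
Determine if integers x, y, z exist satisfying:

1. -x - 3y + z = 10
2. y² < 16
Yes

Take x = -10, y = 0, z = 0. Substituting into each constraint:
  (1) 10 - 3(0) + 0 = 10 ✓
  (2) y² = (0)² = 0, and 0 < 16 ✓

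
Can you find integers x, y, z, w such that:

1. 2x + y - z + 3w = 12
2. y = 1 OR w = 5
Yes

Take x = 1, y = 1, z = 0, w = 3. Substituting into each constraint:
  (1) 2(1) + 1 + 0 + 3(3) = 12 ✓
  (2) y = 1, target 1 ✓ (first branch holds)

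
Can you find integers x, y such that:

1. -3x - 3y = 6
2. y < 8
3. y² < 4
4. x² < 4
Yes

Take x = -1, y = -1. Substituting into each constraint:
  (1) -3(-1) - 3(-1) = 6 ✓
  (2) -1 < 8 ✓
  (3) y² = (-1)² = 1, and 1 < 4 ✓
  (4) x² = (-1)² = 1, and 1 < 4 ✓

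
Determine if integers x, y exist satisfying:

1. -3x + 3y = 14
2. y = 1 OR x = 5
No

Even the single constraint (-3x + 3y = 14) is infeasible over the integers.

  - -3x + 3y = 14: every term on the left is divisible by 3, so the LHS ≡ 0 (mod 3), but the RHS 14 is not — no integer solution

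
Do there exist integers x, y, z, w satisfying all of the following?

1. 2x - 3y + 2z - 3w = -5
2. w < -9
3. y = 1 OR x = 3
Yes

Take x = 3, y = 1, z = -19, w = -10. Substituting into each constraint:
  (1) 2(3) - 3(1) + 2(-19) - 3(-10) = -5 ✓
  (2) -10 < -9 ✓
  (3) y = 1, target 1 ✓ (first branch holds)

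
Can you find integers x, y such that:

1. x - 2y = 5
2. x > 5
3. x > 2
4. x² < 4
No

A contradictory subset is {x > 5, x² < 4}. No integer assignment can satisfy these jointly:

  - x > 5: bounds one variable relative to a constant
  - x² < 4: restricts x to |x| ≤ 1

Direct contradiction: the bounds on x require x ≥ 6 and x ≤ 1 simultaneously, which is empty.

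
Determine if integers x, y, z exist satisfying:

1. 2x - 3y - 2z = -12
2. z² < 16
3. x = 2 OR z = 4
Yes

Take x = 2, y = 4, z = 2. Substituting into each constraint:
  (1) 2(2) - 3(4) - 2(2) = -12 ✓
  (2) z² = (2)² = 4, and 4 < 16 ✓
  (3) x = 2, target 2 ✓ (first branch holds)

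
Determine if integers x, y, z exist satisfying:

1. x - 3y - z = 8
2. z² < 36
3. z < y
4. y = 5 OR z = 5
Yes

Take x = 27, y = 5, z = 4. Substituting into each constraint:
  (1) 27 - 3(5) + (-4) = 8 ✓
  (2) z² = (4)² = 16, and 16 < 36 ✓
  (3) 4 < 5 ✓
  (4) y = 5, target 5 ✓ (first branch holds)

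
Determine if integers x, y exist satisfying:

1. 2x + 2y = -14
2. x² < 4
Yes

Take x = 0, y = -7. Substituting into each constraint:
  (1) 2(0) + 2(-7) = -14 ✓
  (2) x² = (0)² = 0, and 0 < 4 ✓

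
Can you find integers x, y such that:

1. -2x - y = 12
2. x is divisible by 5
Yes

Take x = 0, y = -12. Substituting into each constraint:
  (1) -2(0) + 12 = 12 ✓
  (2) 0 = 5 × 0, remainder 0 ✓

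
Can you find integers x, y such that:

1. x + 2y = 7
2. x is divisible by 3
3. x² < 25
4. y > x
Yes

Take x = -3, y = 5. Substituting into each constraint:
  (1) (-3) + 2(5) = 7 ✓
  (2) -3 = 3 × -1, remainder 0 ✓
  (3) x² = (-3)² = 9, and 9 < 25 ✓
  (4) 5 > -3 ✓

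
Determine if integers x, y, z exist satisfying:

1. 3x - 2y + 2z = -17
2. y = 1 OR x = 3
Yes

Take x = 3, y = 13, z = 0. Substituting into each constraint:
  (1) 3(3) - 2(13) + 2(0) = -17 ✓
  (2) x = 3, target 3 ✓ (second branch holds)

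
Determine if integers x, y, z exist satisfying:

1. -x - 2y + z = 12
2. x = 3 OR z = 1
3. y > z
Yes

Take x = -15, y = 2, z = 1. Substituting into each constraint:
  (1) 15 - 2(2) + 1 = 12 ✓
  (2) z = 1, target 1 ✓ (second branch holds)
  (3) 2 > 1 ✓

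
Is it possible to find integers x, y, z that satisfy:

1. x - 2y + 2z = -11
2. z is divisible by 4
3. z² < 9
Yes

Take x = -11, y = 0, z = 0. Substituting into each constraint:
  (1) (-11) - 2(0) + 2(0) = -11 ✓
  (2) 0 = 4 × 0, remainder 0 ✓
  (3) z² = (0)² = 0, and 0 < 9 ✓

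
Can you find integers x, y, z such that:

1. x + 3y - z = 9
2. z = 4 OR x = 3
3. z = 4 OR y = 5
Yes

Take x = 1, y = 4, z = 4. Substituting into each constraint:
  (1) 1 + 3(4) + (-4) = 9 ✓
  (2) z = 4, target 4 ✓ (first branch holds)
  (3) z = 4, target 4 ✓ (first branch holds)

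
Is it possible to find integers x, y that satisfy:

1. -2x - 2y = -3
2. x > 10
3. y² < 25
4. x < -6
No

Even the single constraint (-2x - 2y = -3) is infeasible over the integers.

  - -2x - 2y = -3: every term on the left is divisible by 2, so the LHS ≡ 0 (mod 2), but the RHS -3 is not — no integer solution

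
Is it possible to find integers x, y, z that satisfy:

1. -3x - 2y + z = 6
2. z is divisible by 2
Yes

Take x = 0, y = -3, z = 0. Substituting into each constraint:
  (1) -3(0) - 2(-3) + 0 = 6 ✓
  (2) 0 = 2 × 0, remainder 0 ✓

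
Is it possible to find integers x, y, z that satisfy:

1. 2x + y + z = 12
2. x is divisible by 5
Yes

Take x = 0, y = 12, z = 0. Substituting into each constraint:
  (1) 2(0) + 12 + 0 = 12 ✓
  (2) 0 = 5 × 0, remainder 0 ✓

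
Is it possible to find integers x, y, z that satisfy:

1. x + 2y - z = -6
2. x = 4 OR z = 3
Yes

Take x = -3, y = 0, z = 3. Substituting into each constraint:
  (1) (-3) + 2(0) + (-3) = -6 ✓
  (2) z = 3, target 3 ✓ (second branch holds)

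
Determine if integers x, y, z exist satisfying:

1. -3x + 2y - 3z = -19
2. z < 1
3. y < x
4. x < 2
Yes

Take x = 1, y = -8, z = 0. Substituting into each constraint:
  (1) -3(1) + 2(-8) - 3(0) = -19 ✓
  (2) 0 < 1 ✓
  (3) -8 < 1 ✓
  (4) 1 < 2 ✓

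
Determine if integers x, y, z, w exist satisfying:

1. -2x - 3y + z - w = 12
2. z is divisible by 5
Yes

Take x = 0, y = -4, z = 0, w = 0. Substituting into each constraint:
  (1) -2(0) - 3(-4) + 0 + 0 = 12 ✓
  (2) 0 = 5 × 0, remainder 0 ✓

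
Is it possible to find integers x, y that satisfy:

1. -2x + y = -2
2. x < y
Yes

Take x = 3, y = 4. Substituting into each constraint:
  (1) -2(3) + 4 = -2 ✓
  (2) 3 < 4 ✓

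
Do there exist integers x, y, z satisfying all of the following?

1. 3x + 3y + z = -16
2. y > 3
Yes

Take x = 0, y = 4, z = -28. Substituting into each constraint:
  (1) 3(0) + 3(4) + (-28) = -16 ✓
  (2) 4 > 3 ✓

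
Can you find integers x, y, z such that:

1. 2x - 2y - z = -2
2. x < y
Yes

Take x = -1, y = 0, z = 0. Substituting into each constraint:
  (1) 2(-1) - 2(0) + 0 = -2 ✓
  (2) -1 < 0 ✓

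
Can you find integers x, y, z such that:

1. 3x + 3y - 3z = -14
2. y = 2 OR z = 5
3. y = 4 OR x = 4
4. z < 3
No

Even the single constraint (3x + 3y - 3z = -14) is infeasible over the integers.

  - 3x + 3y - 3z = -14: every term on the left is divisible by 3, so the LHS ≡ 0 (mod 3), but the RHS -14 is not — no integer solution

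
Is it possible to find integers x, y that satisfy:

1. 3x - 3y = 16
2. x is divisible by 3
No

Even the single constraint (3x - 3y = 16) is infeasible over the integers.

  - 3x - 3y = 16: every term on the left is divisible by 3, so the LHS ≡ 0 (mod 3), but the RHS 16 is not — no integer solution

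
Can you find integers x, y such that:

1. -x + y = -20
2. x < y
No

The full constraint system is jointly infeasible over the integers. Each constraint and what it forces:

  - -x + y = -20: is a linear equation tying the variables together
  - x < y: bounds one variable relative to another variable

From the equation, x − y = 20, i.e. y − x = -20; but y > x requires y − x ≥ 1. Contradiction.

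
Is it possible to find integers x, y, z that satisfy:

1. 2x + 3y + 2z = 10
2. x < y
Yes

Take x = 1, y = 2, z = 1. Substituting into each constraint:
  (1) 2(1) + 3(2) + 2(1) = 10 ✓
  (2) 1 < 2 ✓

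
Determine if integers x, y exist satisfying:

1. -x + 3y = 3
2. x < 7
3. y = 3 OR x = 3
Yes

Take x = 3, y = 2. Substituting into each constraint:
  (1) (-3) + 3(2) = 3 ✓
  (2) 3 < 7 ✓
  (3) x = 3, target 3 ✓ (second branch holds)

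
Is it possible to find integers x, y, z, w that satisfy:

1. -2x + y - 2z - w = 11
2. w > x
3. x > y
Yes

Take x = 0, y = -1, z = -7, w = 2. Substituting into each constraint:
  (1) -2(0) + (-1) - 2(-7) + (-2) = 11 ✓
  (2) 2 > 0 ✓
  (3) 0 > -1 ✓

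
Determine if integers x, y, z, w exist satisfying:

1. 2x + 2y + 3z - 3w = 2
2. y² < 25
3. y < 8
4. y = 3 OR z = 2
Yes

Take x = 1, y = 3, z = 0, w = 2. Substituting into each constraint:
  (1) 2(1) + 2(3) + 3(0) - 3(2) = 2 ✓
  (2) y² = (3)² = 9, and 9 < 25 ✓
  (3) 3 < 8 ✓
  (4) y = 3, target 3 ✓ (first branch holds)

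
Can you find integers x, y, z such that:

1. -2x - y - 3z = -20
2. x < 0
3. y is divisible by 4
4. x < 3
Yes

Take x = -2, y = 0, z = 8. Substituting into each constraint:
  (1) -2(-2) + 0 - 3(8) = -20 ✓
  (2) -2 < 0 ✓
  (3) 0 = 4 × 0, remainder 0 ✓
  (4) -2 < 3 ✓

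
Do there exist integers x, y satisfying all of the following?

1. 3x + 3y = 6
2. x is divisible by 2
Yes

Take x = 0, y = 2. Substituting into each constraint:
  (1) 3(0) + 3(2) = 6 ✓
  (2) 0 = 2 × 0, remainder 0 ✓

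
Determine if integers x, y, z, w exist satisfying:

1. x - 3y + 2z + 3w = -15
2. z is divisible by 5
Yes

Take x = 0, y = 0, z = 0, w = -5. Substituting into each constraint:
  (1) 0 - 3(0) + 2(0) + 3(-5) = -15 ✓
  (2) 0 = 5 × 0, remainder 0 ✓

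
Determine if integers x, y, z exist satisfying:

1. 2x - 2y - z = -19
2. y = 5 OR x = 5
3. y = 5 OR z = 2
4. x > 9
Yes

Take x = 10, y = 5, z = 29. Substituting into each constraint:
  (1) 2(10) - 2(5) + (-29) = -19 ✓
  (2) y = 5, target 5 ✓ (first branch holds)
  (3) y = 5, target 5 ✓ (first branch holds)
  (4) 10 > 9 ✓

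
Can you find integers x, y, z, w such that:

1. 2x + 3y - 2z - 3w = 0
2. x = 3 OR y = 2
Yes

Take x = 3, y = -2, z = 0, w = 0. Substituting into each constraint:
  (1) 2(3) + 3(-2) - 2(0) - 3(0) = 0 ✓
  (2) x = 3, target 3 ✓ (first branch holds)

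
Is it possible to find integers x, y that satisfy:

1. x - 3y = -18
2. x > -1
Yes

Take x = 0, y = 6. Substituting into each constraint:
  (1) 0 - 3(6) = -18 ✓
  (2) 0 > -1 ✓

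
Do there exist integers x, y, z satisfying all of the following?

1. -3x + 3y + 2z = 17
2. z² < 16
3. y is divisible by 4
Yes

Take x = -5, y = 0, z = 1. Substituting into each constraint:
  (1) -3(-5) + 3(0) + 2(1) = 17 ✓
  (2) z² = (1)² = 1, and 1 < 16 ✓
  (3) 0 = 4 × 0, remainder 0 ✓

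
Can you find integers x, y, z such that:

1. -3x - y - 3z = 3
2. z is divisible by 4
Yes

Take x = 0, y = -3, z = 0. Substituting into each constraint:
  (1) -3(0) + 3 - 3(0) = 3 ✓
  (2) 0 = 4 × 0, remainder 0 ✓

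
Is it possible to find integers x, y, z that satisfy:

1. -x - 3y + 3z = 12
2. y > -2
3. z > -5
Yes

Take x = -12, y = 0, z = 0. Substituting into each constraint:
  (1) 12 - 3(0) + 3(0) = 12 ✓
  (2) 0 > -2 ✓
  (3) 0 > -5 ✓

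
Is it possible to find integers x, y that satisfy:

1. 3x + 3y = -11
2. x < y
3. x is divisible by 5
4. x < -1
No

Even the single constraint (3x + 3y = -11) is infeasible over the integers.

  - 3x + 3y = -11: every term on the left is divisible by 3, so the LHS ≡ 0 (mod 3), but the RHS -11 is not — no integer solution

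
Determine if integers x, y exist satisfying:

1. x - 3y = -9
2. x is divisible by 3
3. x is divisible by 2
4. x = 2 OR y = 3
Yes

Take x = 0, y = 3. Substituting into each constraint:
  (1) 0 - 3(3) = -9 ✓
  (2) 0 = 3 × 0, remainder 0 ✓
  (3) 0 = 2 × 0, remainder 0 ✓
  (4) y = 3, target 3 ✓ (second branch holds)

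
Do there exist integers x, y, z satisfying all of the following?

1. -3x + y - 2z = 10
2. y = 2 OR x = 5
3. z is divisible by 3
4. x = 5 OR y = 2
Yes

Take x = 5, y = 25, z = 0. Substituting into each constraint:
  (1) -3(5) + 25 - 2(0) = 10 ✓
  (2) x = 5, target 5 ✓ (second branch holds)
  (3) 0 = 3 × 0, remainder 0 ✓
  (4) x = 5, target 5 ✓ (first branch holds)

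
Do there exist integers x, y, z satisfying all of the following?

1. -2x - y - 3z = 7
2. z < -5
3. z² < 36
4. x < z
No

A contradictory subset is {z < -5, z² < 36}. No integer assignment can satisfy these jointly:

  - z < -5: bounds one variable relative to a constant
  - z² < 36: restricts z to |z| ≤ 5

Direct contradiction: the bounds on z require z ≥ -5 and z ≤ -6 simultaneously, which is empty.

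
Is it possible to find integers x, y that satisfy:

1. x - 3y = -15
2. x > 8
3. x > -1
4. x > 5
Yes

Take x = 9, y = 8. Substituting into each constraint:
  (1) 9 - 3(8) = -15 ✓
  (2) 9 > 8 ✓
  (3) 9 > -1 ✓
  (4) 9 > 5 ✓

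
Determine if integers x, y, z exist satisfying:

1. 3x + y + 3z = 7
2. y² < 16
Yes

Take x = 3, y = -2, z = 0. Substituting into each constraint:
  (1) 3(3) + (-2) + 3(0) = 7 ✓
  (2) y² = (-2)² = 4, and 4 < 16 ✓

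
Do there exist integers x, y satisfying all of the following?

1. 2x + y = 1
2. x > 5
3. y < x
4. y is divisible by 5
Yes

Take x = 8, y = -15. Substituting into each constraint:
  (1) 2(8) + (-15) = 1 ✓
  (2) 8 > 5 ✓
  (3) -15 < 8 ✓
  (4) -15 = 5 × -3, remainder 0 ✓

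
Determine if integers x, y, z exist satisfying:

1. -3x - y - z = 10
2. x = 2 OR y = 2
Yes

Take x = -4, y = 2, z = 0. Substituting into each constraint:
  (1) -3(-4) + (-2) + 0 = 10 ✓
  (2) y = 2, target 2 ✓ (second branch holds)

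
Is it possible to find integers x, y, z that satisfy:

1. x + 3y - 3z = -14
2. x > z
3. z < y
Yes

Take x = -17, y = -17, z = -18. Substituting into each constraint:
  (1) (-17) + 3(-17) - 3(-18) = -14 ✓
  (2) -17 > -18 ✓
  (3) -18 < -17 ✓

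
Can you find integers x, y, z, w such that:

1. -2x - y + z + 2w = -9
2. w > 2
Yes

Take x = 0, y = 0, z = -15, w = 3. Substituting into each constraint:
  (1) -2(0) + 0 + (-15) + 2(3) = -9 ✓
  (2) 3 > 2 ✓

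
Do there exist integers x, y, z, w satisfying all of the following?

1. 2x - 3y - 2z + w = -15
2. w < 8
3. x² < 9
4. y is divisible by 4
Yes

Take x = 2, y = 0, z = 13, w = 7. Substituting into each constraint:
  (1) 2(2) - 3(0) - 2(13) + 7 = -15 ✓
  (2) 7 < 8 ✓
  (3) x² = (2)² = 4, and 4 < 9 ✓
  (4) 0 = 4 × 0, remainder 0 ✓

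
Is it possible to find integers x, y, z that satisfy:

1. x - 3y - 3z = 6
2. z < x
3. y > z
Yes

Take x = 9, y = 1, z = 0. Substituting into each constraint:
  (1) 9 - 3(1) - 3(0) = 6 ✓
  (2) 0 < 9 ✓
  (3) 1 > 0 ✓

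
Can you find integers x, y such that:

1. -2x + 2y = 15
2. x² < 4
No

Even the single constraint (-2x + 2y = 15) is infeasible over the integers.

  - -2x + 2y = 15: every term on the left is divisible by 2, so the LHS ≡ 0 (mod 2), but the RHS 15 is not — no integer solution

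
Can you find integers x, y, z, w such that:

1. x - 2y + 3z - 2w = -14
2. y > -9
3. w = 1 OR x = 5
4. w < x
Yes

Take x = 2, y = 7, z = 0, w = 1. Substituting into each constraint:
  (1) 2 - 2(7) + 3(0) - 2(1) = -14 ✓
  (2) 7 > -9 ✓
  (3) w = 1, target 1 ✓ (first branch holds)
  (4) 1 < 2 ✓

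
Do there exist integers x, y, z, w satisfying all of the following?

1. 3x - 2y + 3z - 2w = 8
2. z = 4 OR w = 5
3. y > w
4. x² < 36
Yes

Take x = -1, y = 6, z = 11, w = 5. Substituting into each constraint:
  (1) 3(-1) - 2(6) + 3(11) - 2(5) = 8 ✓
  (2) w = 5, target 5 ✓ (second branch holds)
  (3) 6 > 5 ✓
  (4) x² = (-1)² = 1, and 1 < 36 ✓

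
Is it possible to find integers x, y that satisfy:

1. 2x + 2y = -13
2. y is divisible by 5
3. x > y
No

Even the single constraint (2x + 2y = -13) is infeasible over the integers.

  - 2x + 2y = -13: every term on the left is divisible by 2, so the LHS ≡ 0 (mod 2), but the RHS -13 is not — no integer solution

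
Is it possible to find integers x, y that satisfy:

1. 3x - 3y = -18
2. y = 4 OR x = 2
Yes

Take x = -2, y = 4. Substituting into each constraint:
  (1) 3(-2) - 3(4) = -18 ✓
  (2) y = 4, target 4 ✓ (first branch holds)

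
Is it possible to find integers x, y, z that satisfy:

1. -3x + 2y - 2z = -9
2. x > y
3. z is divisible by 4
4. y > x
No

A contradictory subset is {x > y, y > x}. No integer assignment can satisfy these jointly:

  - x > y: bounds one variable relative to another variable
  - y > x: bounds one variable relative to another variable

Direct contradiction: x > y and y > x cannot both hold.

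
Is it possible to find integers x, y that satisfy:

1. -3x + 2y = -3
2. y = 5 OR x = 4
No

The full constraint system is jointly infeasible over the integers. Each constraint and what it forces:

  - -3x + 2y = -3: is a linear equation tying the variables together
  - y = 5 OR x = 4: forces a choice: either y = 5 or x = 4

Split on the disjunction (y = 5 OR x = 4):
  • If y = 5: with y = 5, every remaining term of the linear equation is divisible by 3, so the left side is ≡ 0 (mod 3); but the right side -13 ≡ 2 (mod 3). No integers can satisfy it.
  • If x = 4: with x = 4, every remaining term of the linear equation is divisible by 2, so the left side is ≡ 0 (mod 2); but the right side 9 ≡ 1 (mod 2). No integers can satisfy it.
Both branches are infeasible, so the system has no integer solution.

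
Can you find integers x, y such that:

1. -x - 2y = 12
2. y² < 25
Yes

Take x = -12, y = 0. Substituting into each constraint:
  (1) 12 - 2(0) = 12 ✓
  (2) y² = (0)² = 0, and 0 < 25 ✓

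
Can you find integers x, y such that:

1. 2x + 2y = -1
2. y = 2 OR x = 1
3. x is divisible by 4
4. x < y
No

Even the single constraint (2x + 2y = -1) is infeasible over the integers.

  - 2x + 2y = -1: every term on the left is divisible by 2, so the LHS ≡ 0 (mod 2), but the RHS -1 is not — no integer solution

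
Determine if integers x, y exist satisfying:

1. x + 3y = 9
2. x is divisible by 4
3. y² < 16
Yes

Take x = 0, y = 3. Substituting into each constraint:
  (1) 0 + 3(3) = 9 ✓
  (2) 0 = 4 × 0, remainder 0 ✓
  (3) y² = (3)² = 9, and 9 < 16 ✓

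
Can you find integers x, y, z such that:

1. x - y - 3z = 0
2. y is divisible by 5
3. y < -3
Yes

Take x = -5, y = -5, z = 0. Substituting into each constraint:
  (1) (-5) + 5 - 3(0) = 0 ✓
  (2) -5 = 5 × -1, remainder 0 ✓
  (3) -5 < -3 ✓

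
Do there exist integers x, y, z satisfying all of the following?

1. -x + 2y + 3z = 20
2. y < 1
Yes

Take x = -20, y = 0, z = 0. Substituting into each constraint:
  (1) 20 + 2(0) + 3(0) = 20 ✓
  (2) 0 < 1 ✓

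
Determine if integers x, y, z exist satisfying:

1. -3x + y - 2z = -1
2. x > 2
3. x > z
Yes

Take x = 3, y = 8, z = 0. Substituting into each constraint:
  (1) -3(3) + 8 - 2(0) = -1 ✓
  (2) 3 > 2 ✓
  (3) 3 > 0 ✓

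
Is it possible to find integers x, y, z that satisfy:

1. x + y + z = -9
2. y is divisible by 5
Yes

Take x = 0, y = 0, z = -9. Substituting into each constraint:
  (1) 0 + 0 + (-9) = -9 ✓
  (2) 0 = 5 × 0, remainder 0 ✓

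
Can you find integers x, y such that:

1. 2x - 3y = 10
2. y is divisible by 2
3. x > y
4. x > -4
Yes

Take x = 5, y = 0. Substituting into each constraint:
  (1) 2(5) - 3(0) = 10 ✓
  (2) 0 = 2 × 0, remainder 0 ✓
  (3) 5 > 0 ✓
  (4) 5 > -4 ✓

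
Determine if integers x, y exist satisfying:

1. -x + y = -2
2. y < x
Yes

Take x = 2, y = 0. Substituting into each constraint:
  (1) (-2) + 0 = -2 ✓
  (2) 0 < 2 ✓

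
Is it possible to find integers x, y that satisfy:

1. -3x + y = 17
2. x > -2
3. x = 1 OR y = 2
Yes

Take x = 1, y = 20. Substituting into each constraint:
  (1) -3(1) + 20 = 17 ✓
  (2) 1 > -2 ✓
  (3) x = 1, target 1 ✓ (first branch holds)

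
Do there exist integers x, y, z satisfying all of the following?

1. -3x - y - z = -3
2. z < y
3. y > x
Yes

Take x = 1, y = 2, z = -2. Substituting into each constraint:
  (1) -3(1) + (-2) + 2 = -3 ✓
  (2) -2 < 2 ✓
  (3) 2 > 1 ✓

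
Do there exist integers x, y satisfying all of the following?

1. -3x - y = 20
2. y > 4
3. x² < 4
No

The full constraint system is jointly infeasible over the integers. Each constraint and what it forces:

  - -3x - y = 20: is a linear equation tying the variables together
  - y > 4: bounds one variable relative to a constant
  - x² < 4: restricts x to |x| ≤ 1

Range argument: with x ∈ [-1, 1], y ∈ [5, ∞], the left side of the equation is at most -2, but the right side is 20 > -2. No integer solution exists.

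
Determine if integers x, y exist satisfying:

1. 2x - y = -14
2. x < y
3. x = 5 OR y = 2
Yes

Take x = 5, y = 24. Substituting into each constraint:
  (1) 2(5) + (-24) = -14 ✓
  (2) 5 < 24 ✓
  (3) x = 5, target 5 ✓ (first branch holds)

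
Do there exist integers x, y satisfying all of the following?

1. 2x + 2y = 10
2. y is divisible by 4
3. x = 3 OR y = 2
No

The full constraint system is jointly infeasible over the integers. Each constraint and what it forces:

  - 2x + 2y = 10: is a linear equation tying the variables together
  - y is divisible by 4: restricts y to multiples of 4
  - x = 3 OR y = 2: forces a choice: either x = 3 or y = 2

Split on the disjunction (x = 3 OR y = 2):
  • If x = 3: with x = 3, writing y = 4y', every remaining term of the linear equation is divisible by 8, so the left side is ≡ 0 (mod 8); but the right side 4 ≡ 4 (mod 8). No integers can satisfy it.
  • If y = 2: this contradicts the divisibility constraint — 2 is not a multiple of 4.
Both branches are infeasible, so the system has no integer solution.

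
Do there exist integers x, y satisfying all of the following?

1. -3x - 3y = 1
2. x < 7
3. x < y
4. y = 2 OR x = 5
No

Even the single constraint (-3x - 3y = 1) is infeasible over the integers.

  - -3x - 3y = 1: every term on the left is divisible by 3, so the LHS ≡ 0 (mod 3), but the RHS 1 is not — no integer solution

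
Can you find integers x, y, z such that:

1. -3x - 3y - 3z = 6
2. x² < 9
Yes

Take x = 0, y = 0, z = -2. Substituting into each constraint:
  (1) -3(0) - 3(0) - 3(-2) = 6 ✓
  (2) x² = (0)² = 0, and 0 < 9 ✓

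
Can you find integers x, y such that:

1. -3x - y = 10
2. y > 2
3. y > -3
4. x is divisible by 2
Yes

Take x = -6, y = 8. Substituting into each constraint:
  (1) -3(-6) + (-8) = 10 ✓
  (2) 8 > 2 ✓
  (3) 8 > -3 ✓
  (4) -6 = 2 × -3, remainder 0 ✓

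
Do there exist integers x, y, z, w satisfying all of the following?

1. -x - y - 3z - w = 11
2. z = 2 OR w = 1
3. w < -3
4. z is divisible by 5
No

A contradictory subset is {z = 2 OR w = 1, w < -3, z is divisible by 5}. No integer assignment can satisfy these jointly:

  - z = 2 OR w = 1: forces a choice: either z = 2 or w = 1
  - w < -3: bounds one variable relative to a constant
  - z is divisible by 5: restricts z to multiples of 5

Split on the disjunction (z = 2 OR w = 1):
  • If z = 2: this contradicts the divisibility constraint — 2 is not a multiple of 5.
  • If w = 1: this contradicts the bound w ≤ -4.
Both branches are infeasible, so the system has no integer solution.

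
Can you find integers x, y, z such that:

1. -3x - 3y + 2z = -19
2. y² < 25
Yes

Take x = 7, y = 0, z = 1. Substituting into each constraint:
  (1) -3(7) - 3(0) + 2(1) = -19 ✓
  (2) y² = (0)² = 0, and 0 < 25 ✓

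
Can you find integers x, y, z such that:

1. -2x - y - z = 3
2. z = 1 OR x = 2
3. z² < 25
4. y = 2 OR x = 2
Yes

Take x = 2, y = -7, z = 0. Substituting into each constraint:
  (1) -2(2) + 7 + 0 = 3 ✓
  (2) x = 2, target 2 ✓ (second branch holds)
  (3) z² = (0)² = 0, and 0 < 25 ✓
  (4) x = 2, target 2 ✓ (second branch holds)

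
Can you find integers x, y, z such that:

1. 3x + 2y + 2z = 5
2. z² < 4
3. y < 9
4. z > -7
Yes

Take x = 1, y = 1, z = 0. Substituting into each constraint:
  (1) 3(1) + 2(1) + 2(0) = 5 ✓
  (2) z² = (0)² = 0, and 0 < 4 ✓
  (3) 1 < 9 ✓
  (4) 0 > -7 ✓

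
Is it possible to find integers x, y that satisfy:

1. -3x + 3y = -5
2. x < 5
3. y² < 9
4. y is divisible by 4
No

Even the single constraint (-3x + 3y = -5) is infeasible over the integers.

  - -3x + 3y = -5: every term on the left is divisible by 3, so the LHS ≡ 0 (mod 3), but the RHS -5 is not — no integer solution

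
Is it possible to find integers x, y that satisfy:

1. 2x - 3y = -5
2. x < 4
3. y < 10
Yes

Take x = -1, y = 1. Substituting into each constraint:
  (1) 2(-1) - 3(1) = -5 ✓
  (2) -1 < 4 ✓
  (3) 1 < 10 ✓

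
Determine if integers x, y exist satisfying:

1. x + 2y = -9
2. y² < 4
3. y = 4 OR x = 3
No

The full constraint system is jointly infeasible over the integers. Each constraint and what it forces:

  - x + 2y = -9: is a linear equation tying the variables together
  - y² < 4: restricts y to |y| ≤ 1
  - y = 4 OR x = 3: forces a choice: either y = 4 or x = 3

Split on the disjunction (y = 4 OR x = 3):
  • If y = 4: this contradicts y² < 4, which requires |y| ≤ 1.
  • If x = 3: the equation forces y = -6, but y² < 4 requires |y| ≤ 1.
Both branches are infeasible, so the system has no integer solution.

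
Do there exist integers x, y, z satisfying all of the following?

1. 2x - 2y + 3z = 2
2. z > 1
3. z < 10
Yes

Take x = 0, y = 2, z = 2. Substituting into each constraint:
  (1) 2(0) - 2(2) + 3(2) = 2 ✓
  (2) 2 > 1 ✓
  (3) 2 < 10 ✓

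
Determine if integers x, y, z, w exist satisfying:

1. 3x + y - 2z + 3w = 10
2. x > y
Yes

Take x = 2, y = 1, z = 0, w = 1. Substituting into each constraint:
  (1) 3(2) + 1 - 2(0) + 3(1) = 10 ✓
  (2) 2 > 1 ✓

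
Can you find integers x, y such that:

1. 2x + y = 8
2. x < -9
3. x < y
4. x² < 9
No

A contradictory subset is {x < -9, x² < 9}. No integer assignment can satisfy these jointly:

  - x < -9: bounds one variable relative to a constant
  - x² < 9: restricts x to |x| ≤ 2

Direct contradiction: the bounds on x require x ≥ -2 and x ≤ -10 simultaneously, which is empty.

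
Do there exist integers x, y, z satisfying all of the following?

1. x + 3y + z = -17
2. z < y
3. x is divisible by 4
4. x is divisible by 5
Yes

Take x = 0, y = -4, z = -5. Substituting into each constraint:
  (1) 0 + 3(-4) + (-5) = -17 ✓
  (2) -5 < -4 ✓
  (3) 0 = 4 × 0, remainder 0 ✓
  (4) 0 = 5 × 0, remainder 0 ✓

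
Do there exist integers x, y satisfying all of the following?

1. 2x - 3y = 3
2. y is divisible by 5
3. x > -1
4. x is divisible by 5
No

A contradictory subset is {2x - 3y = 3, y is divisible by 5, x is divisible by 5}. No integer assignment can satisfy these jointly:

  - 2x - 3y = 3: is a linear equation tying the variables together
  - y is divisible by 5: restricts y to multiples of 5
  - x is divisible by 5: restricts x to multiples of 5

Modular obstruction: writing x = 5x' and writing y = 5y', every remaining term of the linear equation is divisible by 5, so the left side is ≡ 0 (mod 5); but the right side 3 ≡ 3 (mod 5). No integers can satisfy it.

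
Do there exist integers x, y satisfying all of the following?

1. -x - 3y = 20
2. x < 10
Yes

Take x = 1, y = -7. Substituting into each constraint:
  (1) (-1) - 3(-7) = 20 ✓
  (2) 1 < 10 ✓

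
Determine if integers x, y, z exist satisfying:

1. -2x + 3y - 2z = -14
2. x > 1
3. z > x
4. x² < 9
Yes

Take x = 2, y = 2, z = 8. Substituting into each constraint:
  (1) -2(2) + 3(2) - 2(8) = -14 ✓
  (2) 2 > 1 ✓
  (3) 8 > 2 ✓
  (4) x² = (2)² = 4, and 4 < 9 ✓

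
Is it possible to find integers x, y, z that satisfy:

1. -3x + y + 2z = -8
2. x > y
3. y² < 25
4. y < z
Yes

Take x = 4, y = 0, z = 2. Substituting into each constraint:
  (1) -3(4) + 0 + 2(2) = -8 ✓
  (2) 4 > 0 ✓
  (3) y² = (0)² = 0, and 0 < 25 ✓
  (4) 0 < 2 ✓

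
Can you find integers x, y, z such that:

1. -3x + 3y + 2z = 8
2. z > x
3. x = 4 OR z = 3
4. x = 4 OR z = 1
Yes

Take x = 4, y = 2, z = 7. Substituting into each constraint:
  (1) -3(4) + 3(2) + 2(7) = 8 ✓
  (2) 7 > 4 ✓
  (3) x = 4, target 4 ✓ (first branch holds)
  (4) x = 4, target 4 ✓ (first branch holds)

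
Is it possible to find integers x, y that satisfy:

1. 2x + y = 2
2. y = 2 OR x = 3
Yes

Take x = 0, y = 2. Substituting into each constraint:
  (1) 2(0) + 2 = 2 ✓
  (2) y = 2, target 2 ✓ (first branch holds)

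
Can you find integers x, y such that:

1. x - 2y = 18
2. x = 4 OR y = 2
Yes

Take x = 22, y = 2. Substituting into each constraint:
  (1) 22 - 2(2) = 18 ✓
  (2) y = 2, target 2 ✓ (second branch holds)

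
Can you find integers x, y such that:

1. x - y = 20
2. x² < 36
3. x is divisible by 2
Yes

Take x = 0, y = -20. Substituting into each constraint:
  (1) 0 + 20 = 20 ✓
  (2) x² = (0)² = 0, and 0 < 36 ✓
  (3) 0 = 2 × 0, remainder 0 ✓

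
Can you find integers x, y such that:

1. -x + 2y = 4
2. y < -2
Yes

Take x = -10, y = -3. Substituting into each constraint:
  (1) 10 + 2(-3) = 4 ✓
  (2) -3 < -2 ✓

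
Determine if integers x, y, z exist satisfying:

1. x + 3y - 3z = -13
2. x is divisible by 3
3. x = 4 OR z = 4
No

A contradictory subset is {x + 3y - 3z = -13, x is divisible by 3}. No integer assignment can satisfy these jointly:

  - x + 3y - 3z = -13: is a linear equation tying the variables together
  - x is divisible by 3: restricts x to multiples of 3

Modular obstruction: writing x = 3x', every remaining term of the linear equation is divisible by 3, so the left side is ≡ 0 (mod 3); but the right side -13 ≡ 2 (mod 3). No integers can satisfy it.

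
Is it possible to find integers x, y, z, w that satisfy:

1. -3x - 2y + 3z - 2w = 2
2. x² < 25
Yes

Take x = 0, y = -1, z = 0, w = 0. Substituting into each constraint:
  (1) -3(0) - 2(-1) + 3(0) - 2(0) = 2 ✓
  (2) x² = (0)² = 0, and 0 < 25 ✓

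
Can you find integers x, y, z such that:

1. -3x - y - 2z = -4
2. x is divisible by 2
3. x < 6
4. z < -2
Yes

Take x = 0, y = 10, z = -3. Substituting into each constraint:
  (1) -3(0) + (-10) - 2(-3) = -4 ✓
  (2) 0 = 2 × 0, remainder 0 ✓
  (3) 0 < 6 ✓
  (4) -3 < -2 ✓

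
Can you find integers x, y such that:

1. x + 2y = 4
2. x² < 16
Yes

Take x = 0, y = 2. Substituting into each constraint:
  (1) 0 + 2(2) = 4 ✓
  (2) x² = (0)² = 0, and 0 < 16 ✓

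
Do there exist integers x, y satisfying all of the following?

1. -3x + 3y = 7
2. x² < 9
No

Even the single constraint (-3x + 3y = 7) is infeasible over the integers.

  - -3x + 3y = 7: every term on the left is divisible by 3, so the LHS ≡ 0 (mod 3), but the RHS 7 is not — no integer solution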